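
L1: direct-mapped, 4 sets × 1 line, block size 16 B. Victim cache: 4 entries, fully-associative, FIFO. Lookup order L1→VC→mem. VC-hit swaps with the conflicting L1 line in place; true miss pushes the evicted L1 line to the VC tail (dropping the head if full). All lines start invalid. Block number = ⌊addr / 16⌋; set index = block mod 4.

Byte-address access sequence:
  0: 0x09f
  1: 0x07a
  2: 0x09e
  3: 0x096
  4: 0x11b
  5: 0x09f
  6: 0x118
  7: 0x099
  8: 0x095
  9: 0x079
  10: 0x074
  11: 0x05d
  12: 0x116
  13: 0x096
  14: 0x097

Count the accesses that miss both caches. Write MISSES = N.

MISSES = 4

0: 0x9f (blk 9, set 1) → MISS  vc=[]
1: 0x7a (blk 7, set 3) → MISS  vc=[]
2: 0x9e (blk 9, set 1) → L1-HIT  vc=[]
3: 0x96 (blk 9, set 1) → L1-HIT  vc=[]
4: 0x11b (blk 17, set 1) → MISS  vc=[9]
5: 0x9f (blk 9, set 1) → VC-HIT  vc=[17]
6: 0x118 (blk 17, set 1) → VC-HIT  vc=[9]
7: 0x99 (blk 9, set 1) → VC-HIT  vc=[17]
8: 0x95 (blk 9, set 1) → L1-HIT  vc=[17]
9: 0x79 (blk 7, set 3) → L1-HIT  vc=[17]
10: 0x74 (blk 7, set 3) → L1-HIT  vc=[17]
11: 0x5d (blk 5, set 1) → MISS  vc=[17, 9]
12: 0x116 (blk 17, set 1) → VC-HIT  vc=[5, 9]
13: 0x96 (blk 9, set 1) → VC-HIT  vc=[5, 17]
14: 0x97 (blk 9, set 1) → L1-HIT  vc=[5, 17]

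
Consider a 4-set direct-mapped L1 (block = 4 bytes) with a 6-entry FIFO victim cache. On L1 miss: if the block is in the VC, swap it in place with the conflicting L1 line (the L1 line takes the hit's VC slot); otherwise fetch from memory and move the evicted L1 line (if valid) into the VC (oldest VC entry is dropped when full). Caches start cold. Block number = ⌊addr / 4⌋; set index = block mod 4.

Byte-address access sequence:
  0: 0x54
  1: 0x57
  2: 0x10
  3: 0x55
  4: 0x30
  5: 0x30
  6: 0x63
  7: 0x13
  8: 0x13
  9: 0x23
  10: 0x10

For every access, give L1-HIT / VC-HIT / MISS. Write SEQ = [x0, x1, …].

  [0] addr=0x54 blk=21 s=1: MISS | VC []
  [1] addr=0x57 blk=21 s=1: L1-HIT | VC []
  [2] addr=0x10 blk=4 s=0: MISS | VC []
  [3] addr=0x55 blk=21 s=1: L1-HIT | VC []
  [4] addr=0x30 blk=12 s=0: MISS | VC [4]
  [5] addr=0x30 blk=12 s=0: L1-HIT | VC [4]
  [6] addr=0x63 blk=24 s=0: MISS | VC [4, 12]
  [7] addr=0x13 blk=4 s=0: VC-HIT | VC [24, 12]
  [8] addr=0x13 blk=4 s=0: L1-HIT | VC [24, 12]
  [9] addr=0x23 blk=8 s=0: MISS | VC [24, 12, 4]
  [10] addr=0x10 blk=4 s=0: VC-HIT | VC [24, 12, 8]

SEQ = [MISS, L1-HIT, MISS, L1-HIT, MISS, L1-HIT, MISS, VC-HIT, L1-HIT, MISS, VC-HIT]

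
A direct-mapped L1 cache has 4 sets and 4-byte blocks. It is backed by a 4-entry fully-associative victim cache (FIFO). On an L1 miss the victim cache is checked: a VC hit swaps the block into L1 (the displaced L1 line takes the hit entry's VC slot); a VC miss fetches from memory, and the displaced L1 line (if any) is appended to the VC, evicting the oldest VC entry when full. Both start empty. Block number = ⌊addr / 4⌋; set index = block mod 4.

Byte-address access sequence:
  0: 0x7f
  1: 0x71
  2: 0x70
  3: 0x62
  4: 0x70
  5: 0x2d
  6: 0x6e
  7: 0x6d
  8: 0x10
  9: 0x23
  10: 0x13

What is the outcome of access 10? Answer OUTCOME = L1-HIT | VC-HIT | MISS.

OUTCOME = VC-HIT

  [0] addr=0x7f blk=31 s=3: MISS | VC []
  [1] addr=0x71 blk=28 s=0: MISS | VC []
  [2] addr=0x70 blk=28 s=0: L1-HIT | VC []
  [3] addr=0x62 blk=24 s=0: MISS | VC [28]
  [4] addr=0x70 blk=28 s=0: VC-HIT | VC [24]
  [5] addr=0x2d blk=11 s=3: MISS | VC [24, 31]
  [6] addr=0x6e blk=27 s=3: MISS | VC [24, 31, 11]
  [7] addr=0x6d blk=27 s=3: L1-HIT | VC [24, 31, 11]
  [8] addr=0x10 blk=4 s=0: MISS | VC [24, 31, 11, 28]
  [9] addr=0x23 blk=8 s=0: MISS | VC [31, 11, 28, 4]
  [10] addr=0x13 blk=4 s=0: VC-HIT | VC [31, 11, 28, 8]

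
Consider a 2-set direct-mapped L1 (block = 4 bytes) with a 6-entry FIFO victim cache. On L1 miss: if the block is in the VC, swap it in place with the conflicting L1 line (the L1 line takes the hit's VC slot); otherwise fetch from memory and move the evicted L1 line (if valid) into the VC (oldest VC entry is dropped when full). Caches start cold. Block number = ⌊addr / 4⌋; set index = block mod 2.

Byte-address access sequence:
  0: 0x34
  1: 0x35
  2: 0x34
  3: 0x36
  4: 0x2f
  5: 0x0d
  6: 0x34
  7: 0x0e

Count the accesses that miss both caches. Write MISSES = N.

#0 0x34→b13/s1 MISS; vc=[]
#1 0x35→b13/s1 L1-HIT; vc=[]
#2 0x34→b13/s1 L1-HIT; vc=[]
#3 0x36→b13/s1 L1-HIT; vc=[]
#4 0x2f→b11/s1 MISS; vc=[13]
#5 0xd→b3/s1 MISS; vc=[13,11]
#6 0x34→b13/s1 VC-HIT; vc=[3,11]
#7 0xe→b3/s1 VC-HIT; vc=[13,11]

MISSES = 3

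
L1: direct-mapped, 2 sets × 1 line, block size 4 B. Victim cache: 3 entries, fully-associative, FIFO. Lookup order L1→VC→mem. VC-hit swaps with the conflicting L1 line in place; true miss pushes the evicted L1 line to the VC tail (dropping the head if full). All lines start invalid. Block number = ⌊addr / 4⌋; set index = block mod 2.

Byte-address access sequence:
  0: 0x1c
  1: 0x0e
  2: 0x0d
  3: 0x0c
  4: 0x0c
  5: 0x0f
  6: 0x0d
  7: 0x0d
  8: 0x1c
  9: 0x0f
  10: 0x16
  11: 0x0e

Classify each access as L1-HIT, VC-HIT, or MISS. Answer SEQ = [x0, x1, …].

SEQ = [MISS, MISS, L1-HIT, L1-HIT, L1-HIT, L1-HIT, L1-HIT, L1-HIT, VC-HIT, VC-HIT, MISS, VC-HIT]

  [0] addr=0x1c blk=7 s=1: MISS | VC []
  [1] addr=0xe blk=3 s=1: MISS | VC [7]
  [2] addr=0xd blk=3 s=1: L1-HIT | VC [7]
  [3] addr=0xc blk=3 s=1: L1-HIT | VC [7]
  [4] addr=0xc blk=3 s=1: L1-HIT | VC [7]
  [5] addr=0xf blk=3 s=1: L1-HIT | VC [7]
  [6] addr=0xd blk=3 s=1: L1-HIT | VC [7]
  [7] addr=0xd blk=3 s=1: L1-HIT | VC [7]
  [8] addr=0x1c blk=7 s=1: VC-HIT | VC [3]
  [9] addr=0xf blk=3 s=1: VC-HIT | VC [7]
  [10] addr=0x16 blk=5 s=1: MISS | VC [7, 3]
  [11] addr=0xe blk=3 s=1: VC-HIT | VC [7, 5]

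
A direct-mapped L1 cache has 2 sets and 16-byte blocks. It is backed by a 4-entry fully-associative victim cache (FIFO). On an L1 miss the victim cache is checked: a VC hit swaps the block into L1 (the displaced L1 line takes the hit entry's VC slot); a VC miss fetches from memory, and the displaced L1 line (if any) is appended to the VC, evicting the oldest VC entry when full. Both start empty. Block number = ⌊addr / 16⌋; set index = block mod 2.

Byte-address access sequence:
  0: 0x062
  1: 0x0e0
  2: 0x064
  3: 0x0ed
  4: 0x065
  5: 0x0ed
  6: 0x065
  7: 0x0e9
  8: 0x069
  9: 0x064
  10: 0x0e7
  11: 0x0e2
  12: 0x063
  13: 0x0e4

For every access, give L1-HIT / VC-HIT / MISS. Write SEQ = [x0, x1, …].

SEQ = [MISS, MISS, VC-HIT, VC-HIT, VC-HIT, VC-HIT, VC-HIT, VC-HIT, VC-HIT, L1-HIT, VC-HIT, L1-HIT, VC-HIT, VC-HIT]

#0 0x62→b6/s0 MISS; vc=[]
#1 0xe0→b14/s0 MISS; vc=[6]
#2 0x64→b6/s0 VC-HIT; vc=[14]
#3 0xed→b14/s0 VC-HIT; vc=[6]
#4 0x65→b6/s0 VC-HIT; vc=[14]
#5 0xed→b14/s0 VC-HIT; vc=[6]
#6 0x65→b6/s0 VC-HIT; vc=[14]
#7 0xe9→b14/s0 VC-HIT; vc=[6]
#8 0x69→b6/s0 VC-HIT; vc=[14]
#9 0x64→b6/s0 L1-HIT; vc=[14]
#10 0xe7→b14/s0 VC-HIT; vc=[6]
#11 0xe2→b14/s0 L1-HIT; vc=[6]
#12 0x63→b6/s0 VC-HIT; vc=[14]
#13 0xe4→b14/s0 VC-HIT; vc=[6]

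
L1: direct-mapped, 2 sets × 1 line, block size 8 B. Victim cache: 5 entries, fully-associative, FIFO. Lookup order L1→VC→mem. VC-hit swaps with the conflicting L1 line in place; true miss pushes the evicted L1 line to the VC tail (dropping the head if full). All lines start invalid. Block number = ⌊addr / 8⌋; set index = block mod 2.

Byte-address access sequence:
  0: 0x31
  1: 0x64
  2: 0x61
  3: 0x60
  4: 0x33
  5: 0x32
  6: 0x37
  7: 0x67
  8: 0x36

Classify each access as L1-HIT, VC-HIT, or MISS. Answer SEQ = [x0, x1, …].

SEQ = [MISS, MISS, L1-HIT, L1-HIT, VC-HIT, L1-HIT, L1-HIT, VC-HIT, VC-HIT]

  [0] addr=0x31 blk=6 s=0: MISS | VC []
  [1] addr=0x64 blk=12 s=0: MISS | VC [6]
  [2] addr=0x61 blk=12 s=0: L1-HIT | VC [6]
  [3] addr=0x60 blk=12 s=0: L1-HIT | VC [6]
  [4] addr=0x33 blk=6 s=0: VC-HIT | VC [12]
  [5] addr=0x32 blk=6 s=0: L1-HIT | VC [12]
  [6] addr=0x37 blk=6 s=0: L1-HIT | VC [12]
  [7] addr=0x67 blk=12 s=0: VC-HIT | VC [6]
  [8] addr=0x36 blk=6 s=0: VC-HIT | VC [12]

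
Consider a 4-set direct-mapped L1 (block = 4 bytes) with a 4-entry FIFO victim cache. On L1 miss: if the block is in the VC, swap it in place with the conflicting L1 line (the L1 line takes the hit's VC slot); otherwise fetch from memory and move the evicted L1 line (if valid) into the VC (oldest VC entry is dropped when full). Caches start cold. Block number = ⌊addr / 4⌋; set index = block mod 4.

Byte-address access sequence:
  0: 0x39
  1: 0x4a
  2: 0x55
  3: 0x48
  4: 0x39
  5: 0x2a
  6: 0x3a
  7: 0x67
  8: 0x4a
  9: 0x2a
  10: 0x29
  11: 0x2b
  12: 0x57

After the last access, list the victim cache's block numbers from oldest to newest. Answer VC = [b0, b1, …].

0: 0x39 (blk 14, set 2) → MISS  vc=[]
1: 0x4a (blk 18, set 2) → MISS  vc=[14]
2: 0x55 (blk 21, set 1) → MISS  vc=[14]
3: 0x48 (blk 18, set 2) → L1-HIT  vc=[14]
4: 0x39 (blk 14, set 2) → VC-HIT  vc=[18]
5: 0x2a (blk 10, set 2) → MISS  vc=[18, 14]
6: 0x3a (blk 14, set 2) → VC-HIT  vc=[18, 10]
7: 0x67 (blk 25, set 1) → MISS  vc=[18, 10, 21]
8: 0x4a (blk 18, set 2) → VC-HIT  vc=[14, 10, 21]
9: 0x2a (blk 10, set 2) → VC-HIT  vc=[14, 18, 21]
10: 0x29 (blk 10, set 2) → L1-HIT  vc=[14, 18, 21]
11: 0x2b (blk 10, set 2) → L1-HIT  vc=[14, 18, 21]
12: 0x57 (blk 21, set 1) → VC-HIT  vc=[14, 18, 25]

VC = [14, 18, 25]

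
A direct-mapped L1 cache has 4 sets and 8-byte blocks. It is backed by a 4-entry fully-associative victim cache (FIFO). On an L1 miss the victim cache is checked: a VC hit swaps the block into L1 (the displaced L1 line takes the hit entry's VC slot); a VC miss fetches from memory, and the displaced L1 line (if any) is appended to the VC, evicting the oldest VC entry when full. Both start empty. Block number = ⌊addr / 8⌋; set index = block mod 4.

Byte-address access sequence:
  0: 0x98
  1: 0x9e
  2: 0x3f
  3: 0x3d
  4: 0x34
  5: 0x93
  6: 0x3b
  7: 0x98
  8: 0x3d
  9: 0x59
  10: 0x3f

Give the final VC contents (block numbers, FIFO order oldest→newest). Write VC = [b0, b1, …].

#0 0x98→b19/s3 MISS; vc=[]
#1 0x9e→b19/s3 L1-HIT; vc=[]
#2 0x3f→b7/s3 MISS; vc=[19]
#3 0x3d→b7/s3 L1-HIT; vc=[19]
#4 0x34→b6/s2 MISS; vc=[19]
#5 0x93→b18/s2 MISS; vc=[19,6]
#6 0x3b→b7/s3 L1-HIT; vc=[19,6]
#7 0x98→b19/s3 VC-HIT; vc=[7,6]
#8 0x3d→b7/s3 VC-HIT; vc=[19,6]
#9 0x59→b11/s3 MISS; vc=[19,6,7]
#10 0x3f→b7/s3 VC-HIT; vc=[19,6,11]

VC = [19, 6, 11]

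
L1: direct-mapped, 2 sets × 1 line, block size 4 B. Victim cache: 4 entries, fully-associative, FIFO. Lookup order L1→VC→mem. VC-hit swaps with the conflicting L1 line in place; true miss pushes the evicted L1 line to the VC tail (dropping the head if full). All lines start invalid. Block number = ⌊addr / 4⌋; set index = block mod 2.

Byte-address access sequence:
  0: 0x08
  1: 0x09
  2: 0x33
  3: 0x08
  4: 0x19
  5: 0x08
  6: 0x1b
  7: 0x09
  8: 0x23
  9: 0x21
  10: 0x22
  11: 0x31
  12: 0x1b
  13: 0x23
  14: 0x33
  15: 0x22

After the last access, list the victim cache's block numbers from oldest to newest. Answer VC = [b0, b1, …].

VC = [6, 12, 2]

  [0] addr=0x8 blk=2 s=0: MISS | VC []
  [1] addr=0x9 blk=2 s=0: L1-HIT | VC []
  [2] addr=0x33 blk=12 s=0: MISS | VC [2]
  [3] addr=0x8 blk=2 s=0: VC-HIT | VC [12]
  [4] addr=0x19 blk=6 s=0: MISS | VC [12, 2]
  [5] addr=0x8 blk=2 s=0: VC-HIT | VC [12, 6]
  [6] addr=0x1b blk=6 s=0: VC-HIT | VC [12, 2]
  [7] addr=0x9 blk=2 s=0: VC-HIT | VC [12, 6]
  [8] addr=0x23 blk=8 s=0: MISS | VC [12, 6, 2]
  [9] addr=0x21 blk=8 s=0: L1-HIT | VC [12, 6, 2]
  [10] addr=0x22 blk=8 s=0: L1-HIT | VC [12, 6, 2]
  [11] addr=0x31 blk=12 s=0: VC-HIT | VC [8, 6, 2]
  [12] addr=0x1b blk=6 s=0: VC-HIT | VC [8, 12, 2]
  [13] addr=0x23 blk=8 s=0: VC-HIT | VC [6, 12, 2]
  [14] addr=0x33 blk=12 s=0: VC-HIT | VC [6, 8, 2]
  [15] addr=0x22 blk=8 s=0: VC-HIT | VC [6, 12, 2]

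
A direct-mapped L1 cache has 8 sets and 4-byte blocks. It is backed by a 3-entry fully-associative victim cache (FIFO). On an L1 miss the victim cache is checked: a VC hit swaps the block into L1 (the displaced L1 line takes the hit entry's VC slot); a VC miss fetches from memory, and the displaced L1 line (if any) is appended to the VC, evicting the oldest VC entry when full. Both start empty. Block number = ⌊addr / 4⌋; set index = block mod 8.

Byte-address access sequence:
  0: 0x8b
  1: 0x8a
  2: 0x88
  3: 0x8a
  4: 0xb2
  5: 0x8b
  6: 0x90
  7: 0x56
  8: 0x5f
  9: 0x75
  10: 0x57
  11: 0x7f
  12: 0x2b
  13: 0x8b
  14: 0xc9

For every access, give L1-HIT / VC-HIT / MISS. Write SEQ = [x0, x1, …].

  [0] addr=0x8b blk=34 s=2: MISS | VC []
  [1] addr=0x8a blk=34 s=2: L1-HIT | VC []
  [2] addr=0x88 blk=34 s=2: L1-HIT | VC []
  [3] addr=0x8a blk=34 s=2: L1-HIT | VC []
  [4] addr=0xb2 blk=44 s=4: MISS | VC []
  [5] addr=0x8b blk=34 s=2: L1-HIT | VC []
  [6] addr=0x90 blk=36 s=4: MISS | VC [44]
  [7] addr=0x56 blk=21 s=5: MISS | VC [44]
  [8] addr=0x5f blk=23 s=7: MISS | VC [44]
  [9] addr=0x75 blk=29 s=5: MISS | VC [44, 21]
  [10] addr=0x57 blk=21 s=5: VC-HIT | VC [44, 29]
  [11] addr=0x7f blk=31 s=7: MISS | VC [44, 29, 23]
  [12] addr=0x2b blk=10 s=2: MISS | VC [29, 23, 34]
  [13] addr=0x8b blk=34 s=2: VC-HIT | VC [29, 23, 10]
  [14] addr=0xc9 blk=50 s=2: MISS | VC [23, 10, 34]

SEQ = [MISS, L1-HIT, L1-HIT, L1-HIT, MISS, L1-HIT, MISS, MISS, MISS, MISS, VC-HIT, MISS, MISS, VC-HIT, MISS]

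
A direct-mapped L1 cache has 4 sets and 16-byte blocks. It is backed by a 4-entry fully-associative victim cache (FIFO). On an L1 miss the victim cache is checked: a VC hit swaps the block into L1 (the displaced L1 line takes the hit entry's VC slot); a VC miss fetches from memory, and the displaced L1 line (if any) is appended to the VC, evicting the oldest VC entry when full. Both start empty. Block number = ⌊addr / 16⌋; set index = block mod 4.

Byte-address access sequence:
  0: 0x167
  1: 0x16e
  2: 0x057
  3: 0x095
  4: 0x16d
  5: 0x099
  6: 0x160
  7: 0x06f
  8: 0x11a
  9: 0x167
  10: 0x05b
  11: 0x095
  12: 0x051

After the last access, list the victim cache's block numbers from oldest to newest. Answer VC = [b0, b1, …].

VC = [17, 6, 9]

0: 0x167 (blk 22, set 2) → MISS  vc=[]
1: 0x16e (blk 22, set 2) → L1-HIT  vc=[]
2: 0x57 (blk 5, set 1) → MISS  vc=[]
3: 0x95 (blk 9, set 1) → MISS  vc=[5]
4: 0x16d (blk 22, set 2) → L1-HIT  vc=[5]
5: 0x99 (blk 9, set 1) → L1-HIT  vc=[5]
6: 0x160 (blk 22, set 2) → L1-HIT  vc=[5]
7: 0x6f (blk 6, set 2) → MISS  vc=[5, 22]
8: 0x11a (blk 17, set 1) → MISS  vc=[5, 22, 9]
9: 0x167 (blk 22, set 2) → VC-HIT  vc=[5, 6, 9]
10: 0x5b (blk 5, set 1) → VC-HIT  vc=[17, 6, 9]
11: 0x95 (blk 9, set 1) → VC-HIT  vc=[17, 6, 5]
12: 0x51 (blk 5, set 1) → VC-HIT  vc=[17, 6, 9]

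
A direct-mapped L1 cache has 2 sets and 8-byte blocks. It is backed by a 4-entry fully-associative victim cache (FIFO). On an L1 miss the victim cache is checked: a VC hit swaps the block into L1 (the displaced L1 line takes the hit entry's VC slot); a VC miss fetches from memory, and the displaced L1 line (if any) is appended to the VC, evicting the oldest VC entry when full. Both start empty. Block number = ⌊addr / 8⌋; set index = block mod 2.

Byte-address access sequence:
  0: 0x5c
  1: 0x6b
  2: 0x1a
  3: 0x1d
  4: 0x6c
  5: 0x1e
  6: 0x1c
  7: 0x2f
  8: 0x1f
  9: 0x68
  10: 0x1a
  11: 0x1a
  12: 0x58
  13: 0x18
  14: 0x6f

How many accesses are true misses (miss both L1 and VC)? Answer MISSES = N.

  [0] addr=0x5c blk=11 s=1: MISS | VC []
  [1] addr=0x6b blk=13 s=1: MISS | VC [11]
  [2] addr=0x1a blk=3 s=1: MISS | VC [11, 13]
  [3] addr=0x1d blk=3 s=1: L1-HIT | VC [11, 13]
  [4] addr=0x6c blk=13 s=1: VC-HIT | VC [11, 3]
  [5] addr=0x1e blk=3 s=1: VC-HIT | VC [11, 13]
  [6] addr=0x1c blk=3 s=1: L1-HIT | VC [11, 13]
  [7] addr=0x2f blk=5 s=1: MISS | VC [11, 13, 3]
  [8] addr=0x1f blk=3 s=1: VC-HIT | VC [11, 13, 5]
  [9] addr=0x68 blk=13 s=1: VC-HIT | VC [11, 3, 5]
  [10] addr=0x1a blk=3 s=1: VC-HIT | VC [11, 13, 5]
  [11] addr=0x1a blk=3 s=1: L1-HIT | VC [11, 13, 5]
  [12] addr=0x58 blk=11 s=1: VC-HIT | VC [3, 13, 5]
  [13] addr=0x18 blk=3 s=1: VC-HIT | VC [11, 13, 5]
  [14] addr=0x6f blk=13 s=1: VC-HIT | VC [11, 3, 5]

MISSES = 4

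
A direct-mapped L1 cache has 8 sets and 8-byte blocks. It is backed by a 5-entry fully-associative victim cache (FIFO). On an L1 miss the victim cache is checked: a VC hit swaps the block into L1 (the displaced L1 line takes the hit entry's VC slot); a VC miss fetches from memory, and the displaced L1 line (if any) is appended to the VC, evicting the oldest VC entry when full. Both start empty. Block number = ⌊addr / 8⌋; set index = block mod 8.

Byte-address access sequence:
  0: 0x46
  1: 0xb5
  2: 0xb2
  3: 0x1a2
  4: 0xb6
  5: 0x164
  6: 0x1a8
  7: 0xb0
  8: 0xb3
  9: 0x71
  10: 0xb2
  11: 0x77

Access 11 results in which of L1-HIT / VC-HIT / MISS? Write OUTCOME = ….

OUTCOME = VC-HIT

  [0] addr=0x46 blk=8 s=0: MISS | VC []
  [1] addr=0xb5 blk=22 s=6: MISS | VC []
  [2] addr=0xb2 blk=22 s=6: L1-HIT | VC []
  [3] addr=0x1a2 blk=52 s=4: MISS | VC []
  [4] addr=0xb6 blk=22 s=6: L1-HIT | VC []
  [5] addr=0x164 blk=44 s=4: MISS | VC [52]
  [6] addr=0x1a8 blk=53 s=5: MISS | VC [52]
  [7] addr=0xb0 blk=22 s=6: L1-HIT | VC [52]
  [8] addr=0xb3 blk=22 s=6: L1-HIT | VC [52]
  [9] addr=0x71 blk=14 s=6: MISS | VC [52, 22]
  [10] addr=0xb2 blk=22 s=6: VC-HIT | VC [52, 14]
  [11] addr=0x77 blk=14 s=6: VC-HIT | VC [52, 22]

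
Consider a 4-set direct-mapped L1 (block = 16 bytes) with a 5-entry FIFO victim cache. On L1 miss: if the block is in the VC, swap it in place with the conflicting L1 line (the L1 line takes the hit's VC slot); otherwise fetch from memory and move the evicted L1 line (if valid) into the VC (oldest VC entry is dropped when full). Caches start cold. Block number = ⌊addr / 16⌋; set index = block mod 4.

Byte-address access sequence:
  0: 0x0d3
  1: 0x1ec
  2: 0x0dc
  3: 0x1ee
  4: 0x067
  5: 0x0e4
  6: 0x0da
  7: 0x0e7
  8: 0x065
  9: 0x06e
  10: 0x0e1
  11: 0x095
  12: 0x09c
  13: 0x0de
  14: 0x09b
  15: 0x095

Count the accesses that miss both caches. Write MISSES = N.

#0 0xd3→b13/s1 MISS; vc=[]
#1 0x1ec→b30/s2 MISS; vc=[]
#2 0xdc→b13/s1 L1-HIT; vc=[]
#3 0x1ee→b30/s2 L1-HIT; vc=[]
#4 0x67→b6/s2 MISS; vc=[30]
#5 0xe4→b14/s2 MISS; vc=[30,6]
#6 0xda→b13/s1 L1-HIT; vc=[30,6]
#7 0xe7→b14/s2 L1-HIT; vc=[30,6]
#8 0x65→b6/s2 VC-HIT; vc=[30,14]
#9 0x6e→b6/s2 L1-HIT; vc=[30,14]
#10 0xe1→b14/s2 VC-HIT; vc=[30,6]
#11 0x95→b9/s1 MISS; vc=[30,6,13]
#12 0x9c→b9/s1 L1-HIT; vc=[30,6,13]
#13 0xde→b13/s1 VC-HIT; vc=[30,6,9]
#14 0x9b→b9/s1 VC-HIT; vc=[30,6,13]
#15 0x95→b9/s1 L1-HIT; vc=[30,6,13]

MISSES = 5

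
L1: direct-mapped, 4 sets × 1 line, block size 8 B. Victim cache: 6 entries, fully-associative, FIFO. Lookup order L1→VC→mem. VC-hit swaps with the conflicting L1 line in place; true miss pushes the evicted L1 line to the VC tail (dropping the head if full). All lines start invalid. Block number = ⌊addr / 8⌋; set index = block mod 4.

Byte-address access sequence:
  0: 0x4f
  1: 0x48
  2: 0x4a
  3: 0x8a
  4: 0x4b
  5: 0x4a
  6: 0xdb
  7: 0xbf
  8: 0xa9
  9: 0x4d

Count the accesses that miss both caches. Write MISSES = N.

0: 0x4f (blk 9, set 1) → MISS  vc=[]
1: 0x48 (blk 9, set 1) → L1-HIT  vc=[]
2: 0x4a (blk 9, set 1) → L1-HIT  vc=[]
3: 0x8a (blk 17, set 1) → MISS  vc=[9]
4: 0x4b (blk 9, set 1) → VC-HIT  vc=[17]
5: 0x4a (blk 9, set 1) → L1-HIT  vc=[17]
6: 0xdb (blk 27, set 3) → MISS  vc=[17]
7: 0xbf (blk 23, set 3) → MISS  vc=[17, 27]
8: 0xa9 (blk 21, set 1) → MISS  vc=[17, 27, 9]
9: 0x4d (blk 9, set 1) → VC-HIT  vc=[17, 27, 21]

MISSES = 5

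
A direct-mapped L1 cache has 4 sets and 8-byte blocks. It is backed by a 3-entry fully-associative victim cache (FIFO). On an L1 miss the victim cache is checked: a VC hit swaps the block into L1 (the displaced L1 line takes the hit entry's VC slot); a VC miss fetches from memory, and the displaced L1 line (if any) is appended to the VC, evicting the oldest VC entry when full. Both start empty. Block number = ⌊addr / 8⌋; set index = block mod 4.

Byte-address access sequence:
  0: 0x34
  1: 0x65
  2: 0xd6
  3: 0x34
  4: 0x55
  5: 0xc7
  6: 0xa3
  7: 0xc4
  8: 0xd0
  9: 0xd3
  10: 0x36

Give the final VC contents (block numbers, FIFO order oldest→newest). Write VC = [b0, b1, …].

0: 0x34 (blk 6, set 2) → MISS  vc=[]
1: 0x65 (blk 12, set 0) → MISS  vc=[]
2: 0xd6 (blk 26, set 2) → MISS  vc=[6]
3: 0x34 (blk 6, set 2) → VC-HIT  vc=[26]
4: 0x55 (blk 10, set 2) → MISS  vc=[26, 6]
5: 0xc7 (blk 24, set 0) → MISS  vc=[26, 6, 12]
6: 0xa3 (blk 20, set 0) → MISS  vc=[6, 12, 24]
7: 0xc4 (blk 24, set 0) → VC-HIT  vc=[6, 12, 20]
8: 0xd0 (blk 26, set 2) → MISS  vc=[12, 20, 10]
9: 0xd3 (blk 26, set 2) → L1-HIT  vc=[12, 20, 10]
10: 0x36 (blk 6, set 2) → MISS  vc=[20, 10, 26]

VC = [20, 10, 26]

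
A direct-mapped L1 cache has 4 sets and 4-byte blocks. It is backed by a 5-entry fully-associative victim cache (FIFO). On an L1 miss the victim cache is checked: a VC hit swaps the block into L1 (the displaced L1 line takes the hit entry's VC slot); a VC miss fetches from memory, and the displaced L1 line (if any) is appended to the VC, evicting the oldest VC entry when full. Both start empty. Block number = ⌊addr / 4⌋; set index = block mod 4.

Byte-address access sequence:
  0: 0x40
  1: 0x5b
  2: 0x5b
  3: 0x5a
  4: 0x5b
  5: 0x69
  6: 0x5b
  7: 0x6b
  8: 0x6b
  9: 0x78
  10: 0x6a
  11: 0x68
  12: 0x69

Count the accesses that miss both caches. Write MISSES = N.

MISSES = 4

  [0] addr=0x40 blk=16 s=0: MISS | VC []
  [1] addr=0x5b blk=22 s=2: MISS | VC []
  [2] addr=0x5b blk=22 s=2: L1-HIT | VC []
  [3] addr=0x5a blk=22 s=2: L1-HIT | VC []
  [4] addr=0x5b blk=22 s=2: L1-HIT | VC []
  [5] addr=0x69 blk=26 s=2: MISS | VC [22]
  [6] addr=0x5b blk=22 s=2: VC-HIT | VC [26]
  [7] addr=0x6b blk=26 s=2: VC-HIT | VC [22]
  [8] addr=0x6b blk=26 s=2: L1-HIT | VC [22]
  [9] addr=0x78 blk=30 s=2: MISS | VC [22, 26]
  [10] addr=0x6a blk=26 s=2: VC-HIT | VC [22, 30]
  [11] addr=0x68 blk=26 s=2: L1-HIT | VC [22, 30]
  [12] addr=0x69 blk=26 s=2: L1-HIT | VC [22, 30]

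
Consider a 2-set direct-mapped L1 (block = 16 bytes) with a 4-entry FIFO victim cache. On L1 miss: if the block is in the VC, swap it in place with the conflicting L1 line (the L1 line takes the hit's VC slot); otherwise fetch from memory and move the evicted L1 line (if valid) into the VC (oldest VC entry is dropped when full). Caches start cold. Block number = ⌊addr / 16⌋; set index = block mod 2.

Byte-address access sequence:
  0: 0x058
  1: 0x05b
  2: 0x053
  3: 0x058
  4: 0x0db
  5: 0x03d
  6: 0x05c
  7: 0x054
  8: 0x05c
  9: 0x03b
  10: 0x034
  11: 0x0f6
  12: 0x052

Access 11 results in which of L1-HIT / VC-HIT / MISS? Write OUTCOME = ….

OUTCOME = MISS

  [0] addr=0x58 blk=5 s=1: MISS | VC []
  [1] addr=0x5b blk=5 s=1: L1-HIT | VC []
  [2] addr=0x53 blk=5 s=1: L1-HIT | VC []
  [3] addr=0x58 blk=5 s=1: L1-HIT | VC []
  [4] addr=0xdb blk=13 s=1: MISS | VC [5]
  [5] addr=0x3d blk=3 s=1: MISS | VC [5, 13]
  [6] addr=0x5c blk=5 s=1: VC-HIT | VC [3, 13]
  [7] addr=0x54 blk=5 s=1: L1-HIT | VC [3, 13]
  [8] addr=0x5c blk=5 s=1: L1-HIT | VC [3, 13]
  [9] addr=0x3b blk=3 s=1: VC-HIT | VC [5, 13]
  [10] addr=0x34 blk=3 s=1: L1-HIT | VC [5, 13]
  [11] addr=0xf6 blk=15 s=1: MISS | VC [5, 13, 3]
  [12] addr=0x52 blk=5 s=1: VC-HIT | VC [15, 13, 3]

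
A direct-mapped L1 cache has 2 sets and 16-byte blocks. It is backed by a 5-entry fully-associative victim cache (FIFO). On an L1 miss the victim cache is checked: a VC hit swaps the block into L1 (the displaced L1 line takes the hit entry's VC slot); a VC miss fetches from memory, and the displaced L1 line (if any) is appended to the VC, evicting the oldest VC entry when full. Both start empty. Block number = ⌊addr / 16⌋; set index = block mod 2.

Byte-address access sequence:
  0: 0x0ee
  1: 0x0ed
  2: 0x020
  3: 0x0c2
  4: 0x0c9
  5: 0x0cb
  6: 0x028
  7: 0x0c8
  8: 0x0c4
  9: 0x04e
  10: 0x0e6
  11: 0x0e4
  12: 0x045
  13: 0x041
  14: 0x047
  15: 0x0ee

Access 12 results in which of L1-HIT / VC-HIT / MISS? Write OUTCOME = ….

OUTCOME = VC-HIT

  [0] addr=0xee blk=14 s=0: MISS | VC []
  [1] addr=0xed blk=14 s=0: L1-HIT | VC []
  [2] addr=0x20 blk=2 s=0: MISS | VC [14]
  [3] addr=0xc2 blk=12 s=0: MISS | VC [14, 2]
  [4] addr=0xc9 blk=12 s=0: L1-HIT | VC [14, 2]
  [5] addr=0xcb blk=12 s=0: L1-HIT | VC [14, 2]
  [6] addr=0x28 blk=2 s=0: VC-HIT | VC [14, 12]
  [7] addr=0xc8 blk=12 s=0: VC-HIT | VC [14, 2]
  [8] addr=0xc4 blk=12 s=0: L1-HIT | VC [14, 2]
  [9] addr=0x4e blk=4 s=0: MISS | VC [14, 2, 12]
  [10] addr=0xe6 blk=14 s=0: VC-HIT | VC [4, 2, 12]
  [11] addr=0xe4 blk=14 s=0: L1-HIT | VC [4, 2, 12]
  [12] addr=0x45 blk=4 s=0: VC-HIT | VC [14, 2, 12]
  [13] addr=0x41 blk=4 s=0: L1-HIT | VC [14, 2, 12]
  [14] addr=0x47 blk=4 s=0: L1-HIT | VC [14, 2, 12]
  [15] addr=0xee blk=14 s=0: VC-HIT | VC [4, 2, 12]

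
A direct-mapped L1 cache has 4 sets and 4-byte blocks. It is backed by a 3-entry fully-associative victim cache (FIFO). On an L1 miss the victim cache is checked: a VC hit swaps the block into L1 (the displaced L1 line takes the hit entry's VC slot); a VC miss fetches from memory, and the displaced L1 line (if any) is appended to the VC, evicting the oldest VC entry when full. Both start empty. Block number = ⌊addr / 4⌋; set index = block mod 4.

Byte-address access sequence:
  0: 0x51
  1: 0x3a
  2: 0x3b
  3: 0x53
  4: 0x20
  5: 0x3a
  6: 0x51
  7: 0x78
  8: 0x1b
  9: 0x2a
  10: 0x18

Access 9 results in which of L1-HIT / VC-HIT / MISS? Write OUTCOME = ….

#0 0x51→b20/s0 MISS; vc=[]
#1 0x3a→b14/s2 MISS; vc=[]
#2 0x3b→b14/s2 L1-HIT; vc=[]
#3 0x53→b20/s0 L1-HIT; vc=[]
#4 0x20→b8/s0 MISS; vc=[20]
#5 0x3a→b14/s2 L1-HIT; vc=[20]
#6 0x51→b20/s0 VC-HIT; vc=[8]
#7 0x78→b30/s2 MISS; vc=[8,14]
#8 0x1b→b6/s2 MISS; vc=[8,14,30]
#9 0x2a→b10/s2 MISS; vc=[14,30,6]
#10 0x18→b6/s2 VC-HIT; vc=[14,30,10]

OUTCOME = MISS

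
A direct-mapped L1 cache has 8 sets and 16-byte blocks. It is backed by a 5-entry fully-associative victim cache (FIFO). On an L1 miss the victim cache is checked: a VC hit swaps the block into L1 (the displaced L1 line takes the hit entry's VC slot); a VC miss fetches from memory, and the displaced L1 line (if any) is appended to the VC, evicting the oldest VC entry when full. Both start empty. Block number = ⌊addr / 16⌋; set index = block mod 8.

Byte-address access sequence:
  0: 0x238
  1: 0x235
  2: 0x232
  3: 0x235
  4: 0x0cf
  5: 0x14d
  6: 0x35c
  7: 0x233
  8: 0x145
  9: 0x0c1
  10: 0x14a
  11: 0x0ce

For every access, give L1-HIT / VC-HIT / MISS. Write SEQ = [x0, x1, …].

SEQ = [MISS, L1-HIT, L1-HIT, L1-HIT, MISS, MISS, MISS, L1-HIT, L1-HIT, VC-HIT, VC-HIT, VC-HIT]

  [0] addr=0x238 blk=35 s=3: MISS | VC []
  [1] addr=0x235 blk=35 s=3: L1-HIT | VC []
  [2] addr=0x232 blk=35 s=3: L1-HIT | VC []
  [3] addr=0x235 blk=35 s=3: L1-HIT | VC []
  [4] addr=0xcf blk=12 s=4: MISS | VC []
  [5] addr=0x14d blk=20 s=4: MISS | VC [12]
  [6] addr=0x35c blk=53 s=5: MISS | VC [12]
  [7] addr=0x233 blk=35 s=3: L1-HIT | VC [12]
  [8] addr=0x145 blk=20 s=4: L1-HIT | VC [12]
  [9] addr=0xc1 blk=12 s=4: VC-HIT | VC [20]
  [10] addr=0x14a blk=20 s=4: VC-HIT | VC [12]
  [11] addr=0xce blk=12 s=4: VC-HIT | VC [20]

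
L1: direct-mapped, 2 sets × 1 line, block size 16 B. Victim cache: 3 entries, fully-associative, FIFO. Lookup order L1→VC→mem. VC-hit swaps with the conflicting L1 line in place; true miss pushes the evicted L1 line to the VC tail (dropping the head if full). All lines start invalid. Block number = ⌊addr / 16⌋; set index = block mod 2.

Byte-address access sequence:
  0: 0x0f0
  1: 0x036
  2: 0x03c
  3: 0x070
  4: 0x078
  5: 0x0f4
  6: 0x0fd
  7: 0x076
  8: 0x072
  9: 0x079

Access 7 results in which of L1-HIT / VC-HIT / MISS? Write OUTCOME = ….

OUTCOME = VC-HIT

#0 0xf0→b15/s1 MISS; vc=[]
#1 0x36→b3/s1 MISS; vc=[15]
#2 0x3c→b3/s1 L1-HIT; vc=[15]
#3 0x70→b7/s1 MISS; vc=[15,3]
#4 0x78→b7/s1 L1-HIT; vc=[15,3]
#5 0xf4→b15/s1 VC-HIT; vc=[7,3]
#6 0xfd→b15/s1 L1-HIT; vc=[7,3]
#7 0x76→b7/s1 VC-HIT; vc=[15,3]
#8 0x72→b7/s1 L1-HIT; vc=[15,3]
#9 0x79→b7/s1 L1-HIT; vc=[15,3]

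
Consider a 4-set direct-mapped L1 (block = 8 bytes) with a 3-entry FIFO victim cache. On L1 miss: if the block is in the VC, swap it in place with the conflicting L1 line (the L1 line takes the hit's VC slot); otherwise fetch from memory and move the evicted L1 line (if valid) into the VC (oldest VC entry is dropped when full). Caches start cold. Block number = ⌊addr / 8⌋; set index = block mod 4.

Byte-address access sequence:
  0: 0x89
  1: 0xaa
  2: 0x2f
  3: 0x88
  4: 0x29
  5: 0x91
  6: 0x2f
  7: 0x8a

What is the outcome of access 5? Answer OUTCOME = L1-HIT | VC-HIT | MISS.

OUTCOME = MISS

  [0] addr=0x89 blk=17 s=1: MISS | VC []
  [1] addr=0xaa blk=21 s=1: MISS | VC [17]
  [2] addr=0x2f blk=5 s=1: MISS | VC [17, 21]
  [3] addr=0x88 blk=17 s=1: VC-HIT | VC [5, 21]
  [4] addr=0x29 blk=5 s=1: VC-HIT | VC [17, 21]
  [5] addr=0x91 blk=18 s=2: MISS | VC [17, 21]
  [6] addr=0x2f blk=5 s=1: L1-HIT | VC [17, 21]
  [7] addr=0x8a blk=17 s=1: VC-HIT | VC [5, 21]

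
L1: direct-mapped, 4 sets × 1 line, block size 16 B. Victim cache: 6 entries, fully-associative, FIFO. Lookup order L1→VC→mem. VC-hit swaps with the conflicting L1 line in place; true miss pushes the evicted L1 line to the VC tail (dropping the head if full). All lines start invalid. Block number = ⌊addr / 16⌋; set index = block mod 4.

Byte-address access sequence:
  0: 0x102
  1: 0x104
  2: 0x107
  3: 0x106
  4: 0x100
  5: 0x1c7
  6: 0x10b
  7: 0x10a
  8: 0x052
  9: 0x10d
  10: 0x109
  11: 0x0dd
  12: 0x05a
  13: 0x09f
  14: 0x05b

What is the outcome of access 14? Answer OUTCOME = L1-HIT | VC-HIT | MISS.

OUTCOME = VC-HIT

  [0] addr=0x102 blk=16 s=0: MISS | VC []
  [1] addr=0x104 blk=16 s=0: L1-HIT | VC []
  [2] addr=0x107 blk=16 s=0: L1-HIT | VC []
  [3] addr=0x106 blk=16 s=0: L1-HIT | VC []
  [4] addr=0x100 blk=16 s=0: L1-HIT | VC []
  [5] addr=0x1c7 blk=28 s=0: MISS | VC [16]
  [6] addr=0x10b blk=16 s=0: VC-HIT | VC [28]
  [7] addr=0x10a blk=16 s=0: L1-HIT | VC [28]
  [8] addr=0x52 blk=5 s=1: MISS | VC [28]
  [9] addr=0x10d blk=16 s=0: L1-HIT | VC [28]
  [10] addr=0x109 blk=16 s=0: L1-HIT | VC [28]
  [11] addr=0xdd blk=13 s=1: MISS | VC [28, 5]
  [12] addr=0x5a blk=5 s=1: VC-HIT | VC [28, 13]
  [13] addr=0x9f blk=9 s=1: MISS | VC [28, 13, 5]
  [14] addr=0x5b blk=5 s=1: VC-HIT | VC [28, 13, 9]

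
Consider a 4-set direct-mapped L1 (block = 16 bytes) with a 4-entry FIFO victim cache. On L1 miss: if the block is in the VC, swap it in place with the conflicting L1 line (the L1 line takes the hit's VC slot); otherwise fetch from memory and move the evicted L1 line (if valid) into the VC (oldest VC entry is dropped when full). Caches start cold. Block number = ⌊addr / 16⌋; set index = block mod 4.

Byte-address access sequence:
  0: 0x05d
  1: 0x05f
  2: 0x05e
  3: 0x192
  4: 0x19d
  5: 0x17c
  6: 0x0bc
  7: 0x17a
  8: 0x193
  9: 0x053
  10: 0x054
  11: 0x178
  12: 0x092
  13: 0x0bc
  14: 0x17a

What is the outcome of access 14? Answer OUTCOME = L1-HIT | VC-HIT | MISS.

OUTCOME = VC-HIT

  [0] addr=0x5d blk=5 s=1: MISS | VC []
  [1] addr=0x5f blk=5 s=1: L1-HIT | VC []
  [2] addr=0x5e blk=5 s=1: L1-HIT | VC []
  [3] addr=0x192 blk=25 s=1: MISS | VC [5]
  [4] addr=0x19d blk=25 s=1: L1-HIT | VC [5]
  [5] addr=0x17c blk=23 s=3: MISS | VC [5]
  [6] addr=0xbc blk=11 s=3: MISS | VC [5, 23]
  [7] addr=0x17a blk=23 s=3: VC-HIT | VC [5, 11]
  [8] addr=0x193 blk=25 s=1: L1-HIT | VC [5, 11]
  [9] addr=0x53 blk=5 s=1: VC-HIT | VC [25, 11]
  [10] addr=0x54 blk=5 s=1: L1-HIT | VC [25, 11]
  [11] addr=0x178 blk=23 s=3: L1-HIT | VC [25, 11]
  [12] addr=0x92 blk=9 s=1: MISS | VC [25, 11, 5]
  [13] addr=0xbc blk=11 s=3: VC-HIT | VC [25, 23, 5]
  [14] addr=0x17a blk=23 s=3: VC-HIT | VC [25, 11, 5]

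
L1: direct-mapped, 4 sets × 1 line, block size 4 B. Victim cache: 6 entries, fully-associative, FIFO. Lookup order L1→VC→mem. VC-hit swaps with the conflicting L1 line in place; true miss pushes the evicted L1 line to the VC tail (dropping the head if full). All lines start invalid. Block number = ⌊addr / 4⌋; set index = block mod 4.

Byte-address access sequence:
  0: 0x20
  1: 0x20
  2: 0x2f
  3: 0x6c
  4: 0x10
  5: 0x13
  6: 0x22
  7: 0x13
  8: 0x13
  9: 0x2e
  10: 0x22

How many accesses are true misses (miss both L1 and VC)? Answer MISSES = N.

MISSES = 4

#0 0x20→b8/s0 MISS; vc=[]
#1 0x20→b8/s0 L1-HIT; vc=[]
#2 0x2f→b11/s3 MISS; vc=[]
#3 0x6c→b27/s3 MISS; vc=[11]
#4 0x10→b4/s0 MISS; vc=[11,8]
#5 0x13→b4/s0 L1-HIT; vc=[11,8]
#6 0x22→b8/s0 VC-HIT; vc=[11,4]
#7 0x13→b4/s0 VC-HIT; vc=[11,8]
#8 0x13→b4/s0 L1-HIT; vc=[11,8]
#9 0x2e→b11/s3 VC-HIT; vc=[27,8]
#10 0x22→b8/s0 VC-HIT; vc=[27,4]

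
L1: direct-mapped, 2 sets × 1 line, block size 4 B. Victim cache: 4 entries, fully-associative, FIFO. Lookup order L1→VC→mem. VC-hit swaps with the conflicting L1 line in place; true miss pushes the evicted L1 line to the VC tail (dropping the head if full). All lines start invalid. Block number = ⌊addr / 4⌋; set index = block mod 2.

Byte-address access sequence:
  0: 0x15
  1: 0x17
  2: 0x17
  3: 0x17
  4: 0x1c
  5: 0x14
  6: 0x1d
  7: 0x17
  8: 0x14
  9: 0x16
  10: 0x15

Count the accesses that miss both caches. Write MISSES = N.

MISSES = 2

  [0] addr=0x15 blk=5 s=1: MISS | VC []
  [1] addr=0x17 blk=5 s=1: L1-HIT | VC []
  [2] addr=0x17 blk=5 s=1: L1-HIT | VC []
  [3] addr=0x17 blk=5 s=1: L1-HIT | VC []
  [4] addr=0x1c blk=7 s=1: MISS | VC [5]
  [5] addr=0x14 blk=5 s=1: VC-HIT | VC [7]
  [6] addr=0x1d blk=7 s=1: VC-HIT | VC [5]
  [7] addr=0x17 blk=5 s=1: VC-HIT | VC [7]
  [8] addr=0x14 blk=5 s=1: L1-HIT | VC [7]
  [9] addr=0x16 blk=5 s=1: L1-HIT | VC [7]
  [10] addr=0x15 blk=5 s=1: L1-HIT | VC [7]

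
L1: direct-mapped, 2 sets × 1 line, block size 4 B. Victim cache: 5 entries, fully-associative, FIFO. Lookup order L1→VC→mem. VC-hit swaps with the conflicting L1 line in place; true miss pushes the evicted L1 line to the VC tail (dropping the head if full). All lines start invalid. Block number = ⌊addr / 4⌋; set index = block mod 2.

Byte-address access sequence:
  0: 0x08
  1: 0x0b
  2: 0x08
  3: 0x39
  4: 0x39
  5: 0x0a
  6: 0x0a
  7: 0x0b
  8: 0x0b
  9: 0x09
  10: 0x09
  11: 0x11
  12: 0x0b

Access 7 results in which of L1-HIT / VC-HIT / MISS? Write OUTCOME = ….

OUTCOME = L1-HIT

  [0] addr=0x8 blk=2 s=0: MISS | VC []
  [1] addr=0xb blk=2 s=0: L1-HIT | VC []
  [2] addr=0x8 blk=2 s=0: L1-HIT | VC []
  [3] addr=0x39 blk=14 s=0: MISS | VC [2]
  [4] addr=0x39 blk=14 s=0: L1-HIT | VC [2]
  [5] addr=0xa blk=2 s=0: VC-HIT | VC [14]
  [6] addr=0xa blk=2 s=0: L1-HIT | VC [14]
  [7] addr=0xb blk=2 s=0: L1-HIT | VC [14]
  [8] addr=0xb blk=2 s=0: L1-HIT | VC [14]
  [9] addr=0x9 blk=2 s=0: L1-HIT | VC [14]
  [10] addr=0x9 blk=2 s=0: L1-HIT | VC [14]
  [11] addr=0x11 blk=4 s=0: MISS | VC [14, 2]
  [12] addr=0xb blk=2 s=0: VC-HIT | VC [14, 4]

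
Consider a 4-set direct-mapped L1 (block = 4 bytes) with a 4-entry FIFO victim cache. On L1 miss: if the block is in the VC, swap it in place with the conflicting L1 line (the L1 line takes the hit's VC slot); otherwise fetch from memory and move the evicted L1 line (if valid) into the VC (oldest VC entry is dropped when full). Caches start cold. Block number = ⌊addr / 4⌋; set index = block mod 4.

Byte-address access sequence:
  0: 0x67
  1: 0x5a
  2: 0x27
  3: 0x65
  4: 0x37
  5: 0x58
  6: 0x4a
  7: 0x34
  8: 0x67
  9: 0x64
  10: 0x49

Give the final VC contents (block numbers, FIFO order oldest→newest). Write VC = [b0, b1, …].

VC = [9, 13, 22]

  [0] addr=0x67 blk=25 s=1: MISS | VC []
  [1] addr=0x5a blk=22 s=2: MISS | VC []
  [2] addr=0x27 blk=9 s=1: MISS | VC [25]
  [3] addr=0x65 blk=25 s=1: VC-HIT | VC [9]
  [4] addr=0x37 blk=13 s=1: MISS | VC [9, 25]
  [5] addr=0x58 blk=22 s=2: L1-HIT | VC [9, 25]
  [6] addr=0x4a blk=18 s=2: MISS | VC [9, 25, 22]
  [7] addr=0x34 blk=13 s=1: L1-HIT | VC [9, 25, 22]
  [8] addr=0x67 blk=25 s=1: VC-HIT | VC [9, 13, 22]
  [9] addr=0x64 blk=25 s=1: L1-HIT | VC [9, 13, 22]
  [10] addr=0x49 blk=18 s=2: L1-HIT | VC [9, 13, 22]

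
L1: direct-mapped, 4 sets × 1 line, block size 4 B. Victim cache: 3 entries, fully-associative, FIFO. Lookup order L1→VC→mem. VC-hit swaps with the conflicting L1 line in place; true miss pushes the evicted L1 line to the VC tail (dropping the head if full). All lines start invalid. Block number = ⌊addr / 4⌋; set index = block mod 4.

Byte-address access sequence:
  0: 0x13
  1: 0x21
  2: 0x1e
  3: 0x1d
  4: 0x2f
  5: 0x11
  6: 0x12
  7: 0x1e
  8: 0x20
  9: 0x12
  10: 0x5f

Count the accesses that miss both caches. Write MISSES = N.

0: 0x13 (blk 4, set 0) → MISS  vc=[]
1: 0x21 (blk 8, set 0) → MISS  vc=[4]
2: 0x1e (blk 7, set 3) → MISS  vc=[4]
3: 0x1d (blk 7, set 3) → L1-HIT  vc=[4]
4: 0x2f (blk 11, set 3) → MISS  vc=[4, 7]
5: 0x11 (blk 4, set 0) → VC-HIT  vc=[8, 7]
6: 0x12 (blk 4, set 0) → L1-HIT  vc=[8, 7]
7: 0x1e (blk 7, set 3) → VC-HIT  vc=[8, 11]
8: 0x20 (blk 8, set 0) → VC-HIT  vc=[4, 11]
9: 0x12 (blk 4, set 0) → VC-HIT  vc=[8, 11]
10: 0x5f (blk 23, set 3) → MISS  vc=[8, 11, 7]

MISSES = 5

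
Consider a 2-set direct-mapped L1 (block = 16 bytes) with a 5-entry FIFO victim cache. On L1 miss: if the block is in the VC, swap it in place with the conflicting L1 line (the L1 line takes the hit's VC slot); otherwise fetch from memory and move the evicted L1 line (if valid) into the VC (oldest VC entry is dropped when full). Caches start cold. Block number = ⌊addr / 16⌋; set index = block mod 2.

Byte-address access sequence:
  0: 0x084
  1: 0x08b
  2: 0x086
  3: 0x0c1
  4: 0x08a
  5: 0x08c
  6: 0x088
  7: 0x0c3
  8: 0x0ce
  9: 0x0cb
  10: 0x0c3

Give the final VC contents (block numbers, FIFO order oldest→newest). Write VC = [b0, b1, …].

VC = [8]

0: 0x84 (blk 8, set 0) → MISS  vc=[]
1: 0x8b (blk 8, set 0) → L1-HIT  vc=[]
2: 0x86 (blk 8, set 0) → L1-HIT  vc=[]
3: 0xc1 (blk 12, set 0) → MISS  vc=[8]
4: 0x8a (blk 8, set 0) → VC-HIT  vc=[12]
5: 0x8c (blk 8, set 0) → L1-HIT  vc=[12]
6: 0x88 (blk 8, set 0) → L1-HIT  vc=[12]
7: 0xc3 (blk 12, set 0) → VC-HIT  vc=[8]
8: 0xce (blk 12, set 0) → L1-HIT  vc=[8]
9: 0xcb (blk 12, set 0) → L1-HIT  vc=[8]
10: 0xc3 (blk 12, set 0) → L1-HIT  vc=[8]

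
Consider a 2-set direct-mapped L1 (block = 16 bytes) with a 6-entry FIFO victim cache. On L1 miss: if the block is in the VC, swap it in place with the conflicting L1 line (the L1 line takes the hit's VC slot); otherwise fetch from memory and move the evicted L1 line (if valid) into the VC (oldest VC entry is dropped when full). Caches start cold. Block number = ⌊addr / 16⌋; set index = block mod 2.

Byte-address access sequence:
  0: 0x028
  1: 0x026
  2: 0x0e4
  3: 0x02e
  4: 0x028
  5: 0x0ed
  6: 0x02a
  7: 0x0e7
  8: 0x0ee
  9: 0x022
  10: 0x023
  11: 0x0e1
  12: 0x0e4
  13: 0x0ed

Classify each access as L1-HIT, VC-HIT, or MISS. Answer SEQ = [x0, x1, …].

SEQ = [MISS, L1-HIT, MISS, VC-HIT, L1-HIT, VC-HIT, VC-HIT, VC-HIT, L1-HIT, VC-HIT, L1-HIT, VC-HIT, L1-HIT, L1-HIT]

0: 0x28 (blk 2, set 0) → MISS  vc=[]
1: 0x26 (blk 2, set 0) → L1-HIT  vc=[]
2: 0xe4 (blk 14, set 0) → MISS  vc=[2]
3: 0x2e (blk 2, set 0) → VC-HIT  vc=[14]
4: 0x28 (blk 2, set 0) → L1-HIT  vc=[14]
5: 0xed (blk 14, set 0) → VC-HIT  vc=[2]
6: 0x2a (blk 2, set 0) → VC-HIT  vc=[14]
7: 0xe7 (blk 14, set 0) → VC-HIT  vc=[2]
8: 0xee (blk 14, set 0) → L1-HIT  vc=[2]
9: 0x22 (blk 2, set 0) → VC-HIT  vc=[14]
10: 0x23 (blk 2, set 0) → L1-HIT  vc=[14]
11: 0xe1 (blk 14, set 0) → VC-HIT  vc=[2]
12: 0xe4 (blk 14, set 0) → L1-HIT  vc=[2]
13: 0xed (blk 14, set 0) → L1-HIT  vc=[2]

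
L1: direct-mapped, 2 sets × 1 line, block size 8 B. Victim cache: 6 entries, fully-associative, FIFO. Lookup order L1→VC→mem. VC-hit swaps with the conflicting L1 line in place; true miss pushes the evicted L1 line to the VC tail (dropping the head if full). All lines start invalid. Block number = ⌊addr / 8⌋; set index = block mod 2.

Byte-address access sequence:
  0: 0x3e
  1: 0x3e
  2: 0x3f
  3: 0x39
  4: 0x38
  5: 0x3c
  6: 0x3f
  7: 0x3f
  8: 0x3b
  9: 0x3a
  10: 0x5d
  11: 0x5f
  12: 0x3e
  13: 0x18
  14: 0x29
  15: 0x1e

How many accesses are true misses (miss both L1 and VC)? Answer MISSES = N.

MISSES = 4

  [0] addr=0x3e blk=7 s=1: MISS | VC []
  [1] addr=0x3e blk=7 s=1: L1-HIT | VC []
  [2] addr=0x3f blk=7 s=1: L1-HIT | VC []
  [3] addr=0x39 blk=7 s=1: L1-HIT | VC []
  [4] addr=0x38 blk=7 s=1: L1-HIT | VC []
  [5] addr=0x3c blk=7 s=1: L1-HIT | VC []
  [6] addr=0x3f blk=7 s=1: L1-HIT | VC []
  [7] addr=0x3f blk=7 s=1: L1-HIT | VC []
  [8] addr=0x3b blk=7 s=1: L1-HIT | VC []
  [9] addr=0x3a blk=7 s=1: L1-HIT | VC []
  [10] addr=0x5d blk=11 s=1: MISS | VC [7]
  [11] addr=0x5f blk=11 s=1: L1-HIT | VC [7]
  [12] addr=0x3e blk=7 s=1: VC-HIT | VC [11]
  [13] addr=0x18 blk=3 s=1: MISS | VC [11, 7]
  [14] addr=0x29 blk=5 s=1: MISS | VC [11, 7, 3]
  [15] addr=0x1e blk=3 s=1: VC-HIT | VC [11, 7, 5]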